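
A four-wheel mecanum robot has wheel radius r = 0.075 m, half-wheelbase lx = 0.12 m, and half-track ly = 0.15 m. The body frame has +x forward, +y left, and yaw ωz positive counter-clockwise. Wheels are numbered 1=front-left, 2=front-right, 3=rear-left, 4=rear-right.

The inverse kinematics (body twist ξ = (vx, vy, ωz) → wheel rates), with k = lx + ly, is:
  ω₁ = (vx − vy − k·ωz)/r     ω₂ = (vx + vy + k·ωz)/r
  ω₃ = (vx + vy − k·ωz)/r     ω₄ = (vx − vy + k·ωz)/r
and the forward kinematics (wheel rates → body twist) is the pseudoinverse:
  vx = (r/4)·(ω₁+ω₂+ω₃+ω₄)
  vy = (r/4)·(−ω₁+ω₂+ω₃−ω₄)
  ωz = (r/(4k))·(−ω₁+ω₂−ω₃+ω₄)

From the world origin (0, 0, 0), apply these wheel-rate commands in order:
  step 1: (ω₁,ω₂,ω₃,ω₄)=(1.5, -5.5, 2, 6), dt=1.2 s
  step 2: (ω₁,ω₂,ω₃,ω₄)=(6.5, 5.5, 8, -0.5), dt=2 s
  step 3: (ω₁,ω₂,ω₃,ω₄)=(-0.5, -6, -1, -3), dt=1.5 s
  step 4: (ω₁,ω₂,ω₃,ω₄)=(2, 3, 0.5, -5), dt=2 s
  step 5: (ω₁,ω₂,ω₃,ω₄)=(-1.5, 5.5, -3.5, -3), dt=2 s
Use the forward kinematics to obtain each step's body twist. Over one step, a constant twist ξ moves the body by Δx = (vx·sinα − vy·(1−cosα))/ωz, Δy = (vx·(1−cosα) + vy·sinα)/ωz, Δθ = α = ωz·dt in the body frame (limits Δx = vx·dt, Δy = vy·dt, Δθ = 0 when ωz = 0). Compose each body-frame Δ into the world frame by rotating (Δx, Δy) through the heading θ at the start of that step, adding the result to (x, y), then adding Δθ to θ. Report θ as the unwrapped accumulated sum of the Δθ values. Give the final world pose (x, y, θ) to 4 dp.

step 1: ξ=(vx,vy,ωz)=(0.0750, -0.2062, -0.2083), dt=1.2 → body Δ=(0.0583, -0.2561, -0.2500) → world pose (0.0583, -0.2561, -0.2500)
step 2: ξ=(vx,vy,ωz)=(0.3656, 0.1406, -0.6597), dt=2.0 → body Δ=(0.6969, -0.2099, -1.3194) → world pose (0.6816, -0.6319, -1.5694)
step 3: ξ=(vx,vy,ωz)=(-0.1969, -0.0656, -0.5208), dt=1.5 → body Δ=(-0.3027, 0.0209, -0.7812) → world pose (0.7021, -0.3292, -2.3507)
step 4: ξ=(vx,vy,ωz)=(0.0094, 0.1219, -0.3125), dt=2.0 → body Δ=(0.0913, 0.2225, -0.6250) → world pose (0.7961, -0.5506, -2.9757)
step 5: ξ=(vx,vy,ωz)=(-0.0469, 0.1219, 0.5208), dt=2.0 → body Δ=(-0.1936, 0.1574, 1.0417) → world pose (1.0130, -0.6739, -1.9340)

(1.0130, -0.6739, -1.9340)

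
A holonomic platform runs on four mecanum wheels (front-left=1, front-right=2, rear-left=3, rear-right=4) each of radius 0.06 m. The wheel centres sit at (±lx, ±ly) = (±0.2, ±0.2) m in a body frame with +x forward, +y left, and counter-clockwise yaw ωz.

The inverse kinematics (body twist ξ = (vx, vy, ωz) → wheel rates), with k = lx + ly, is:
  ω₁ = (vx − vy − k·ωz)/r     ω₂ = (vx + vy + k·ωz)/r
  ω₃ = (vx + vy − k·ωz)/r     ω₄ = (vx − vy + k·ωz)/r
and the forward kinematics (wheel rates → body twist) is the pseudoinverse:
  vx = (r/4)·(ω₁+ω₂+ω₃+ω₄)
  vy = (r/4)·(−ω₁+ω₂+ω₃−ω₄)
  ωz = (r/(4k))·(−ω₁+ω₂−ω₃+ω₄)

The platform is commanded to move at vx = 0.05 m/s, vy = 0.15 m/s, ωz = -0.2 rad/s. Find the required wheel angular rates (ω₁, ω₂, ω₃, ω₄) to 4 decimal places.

(-0.3333, 2.0000, 4.6667, -3.0000)

k = lx + ly = 0.2 + 0.2 = 0.4000;  k·ωz = 0.4000·-0.2 = -0.0800
ω₁ (FL) = (vx − vy − k·ωz)/r = -0.0200/0.06 = -0.3333
ω₂ (FR) = (vx + vy + k·ωz)/r = 0.1200/0.06 = 2.0000
ω₃ (RL) = (vx + vy − k·ωz)/r = 0.2800/0.06 = 4.6667
ω₄ (RR) = (vx − vy + k·ωz)/r = -0.1800/0.06 = -3.0000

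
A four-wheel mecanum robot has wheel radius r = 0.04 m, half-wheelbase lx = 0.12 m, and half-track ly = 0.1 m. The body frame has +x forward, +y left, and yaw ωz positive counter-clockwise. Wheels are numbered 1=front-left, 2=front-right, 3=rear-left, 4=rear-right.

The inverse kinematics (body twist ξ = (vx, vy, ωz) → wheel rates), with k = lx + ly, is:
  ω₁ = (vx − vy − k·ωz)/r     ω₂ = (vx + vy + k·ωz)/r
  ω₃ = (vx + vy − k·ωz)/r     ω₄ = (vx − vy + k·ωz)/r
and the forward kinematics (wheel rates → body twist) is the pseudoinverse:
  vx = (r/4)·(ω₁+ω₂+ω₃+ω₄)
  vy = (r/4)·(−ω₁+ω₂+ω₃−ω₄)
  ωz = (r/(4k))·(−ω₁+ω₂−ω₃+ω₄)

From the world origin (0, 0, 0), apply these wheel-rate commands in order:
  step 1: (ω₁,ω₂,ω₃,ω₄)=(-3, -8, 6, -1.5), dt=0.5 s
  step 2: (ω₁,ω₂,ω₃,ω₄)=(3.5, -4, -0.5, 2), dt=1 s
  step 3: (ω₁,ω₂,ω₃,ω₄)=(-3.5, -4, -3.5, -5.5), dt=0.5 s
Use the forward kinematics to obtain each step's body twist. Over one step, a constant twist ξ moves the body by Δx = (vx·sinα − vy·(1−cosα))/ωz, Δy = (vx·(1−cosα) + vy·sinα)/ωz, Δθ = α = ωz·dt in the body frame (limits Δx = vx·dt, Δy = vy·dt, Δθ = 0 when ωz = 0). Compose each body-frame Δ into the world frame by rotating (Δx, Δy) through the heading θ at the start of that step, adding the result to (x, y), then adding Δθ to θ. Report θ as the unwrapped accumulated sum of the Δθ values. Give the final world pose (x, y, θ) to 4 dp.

(-0.1267, -0.0301, -0.5682)

step 1: ξ=(vx,vy,ωz)=(-0.0650, 0.0250, -0.5682), dt=0.5 → body Δ=(-0.0303, 0.0169, -0.2841) → world pose (-0.0303, 0.0169, -0.2841)
step 2: ξ=(vx,vy,ωz)=(0.0100, -0.1000, -0.2273), dt=1.0 → body Δ=(-0.0014, -0.1003, -0.2273) → world pose (-0.0598, -0.0789, -0.5114)
step 3: ξ=(vx,vy,ωz)=(-0.1650, 0.0150, -0.1136), dt=0.5 → body Δ=(-0.0822, 0.0098, -0.0568) → world pose (-0.1267, -0.0301, -0.5682)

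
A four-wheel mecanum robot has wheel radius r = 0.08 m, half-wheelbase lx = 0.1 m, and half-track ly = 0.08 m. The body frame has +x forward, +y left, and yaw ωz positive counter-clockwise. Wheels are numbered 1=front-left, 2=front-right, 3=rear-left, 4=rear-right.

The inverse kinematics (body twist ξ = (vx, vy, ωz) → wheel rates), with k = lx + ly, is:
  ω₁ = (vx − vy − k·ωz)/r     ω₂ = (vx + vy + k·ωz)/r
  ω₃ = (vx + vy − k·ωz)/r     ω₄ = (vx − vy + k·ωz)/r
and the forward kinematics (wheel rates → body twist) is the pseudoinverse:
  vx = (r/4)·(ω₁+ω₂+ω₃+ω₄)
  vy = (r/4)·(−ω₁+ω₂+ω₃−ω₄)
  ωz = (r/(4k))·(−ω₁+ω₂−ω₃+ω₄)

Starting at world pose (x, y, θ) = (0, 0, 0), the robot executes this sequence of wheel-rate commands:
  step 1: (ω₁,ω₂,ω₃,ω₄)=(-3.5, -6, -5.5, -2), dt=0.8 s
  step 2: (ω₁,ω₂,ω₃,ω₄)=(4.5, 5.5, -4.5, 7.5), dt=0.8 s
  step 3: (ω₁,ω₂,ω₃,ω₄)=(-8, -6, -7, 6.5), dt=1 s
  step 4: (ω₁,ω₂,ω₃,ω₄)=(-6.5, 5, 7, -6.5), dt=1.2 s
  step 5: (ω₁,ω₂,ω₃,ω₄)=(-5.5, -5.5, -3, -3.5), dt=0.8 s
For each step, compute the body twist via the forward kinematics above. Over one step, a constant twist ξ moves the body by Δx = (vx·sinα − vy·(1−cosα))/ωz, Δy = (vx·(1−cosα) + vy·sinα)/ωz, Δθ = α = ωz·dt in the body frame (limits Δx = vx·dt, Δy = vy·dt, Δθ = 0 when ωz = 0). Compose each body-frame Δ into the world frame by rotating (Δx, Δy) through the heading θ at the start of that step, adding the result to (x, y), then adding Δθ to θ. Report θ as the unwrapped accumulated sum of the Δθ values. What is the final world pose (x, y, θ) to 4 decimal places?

step 1: ξ=(vx,vy,ωz)=(-0.3400, -0.1200, 0.1111), dt=0.8 → body Δ=(-0.2674, -0.1080, 0.0889) → world pose (-0.2674, -0.1080, 0.0889)
step 2: ξ=(vx,vy,ωz)=(0.2600, -0.2200, 1.4444), dt=0.8 → body Δ=(0.2556, -0.0320, 1.1556) → world pose (-0.0100, -0.1171, 1.2444)
step 3: ξ=(vx,vy,ωz)=(-0.2900, -0.2300, 1.7222), dt=1.0 → body Δ=(-0.0128, -0.3258, 1.7222) → world pose (0.2945, -0.2337, 2.9667)
step 4: ξ=(vx,vy,ωz)=(-0.0200, 0.5000, -0.2222), dt=1.2 → body Δ=(0.0558, 0.5961, -0.2667) → world pose (0.1358, -0.8109, 2.7000)
step 5: ξ=(vx,vy,ωz)=(-0.3500, 0.0100, -0.0556), dt=0.8 → body Δ=(-0.2797, 0.0142, -0.0444) → world pose (0.3827, -0.9434, 2.6556)

(0.3827, -0.9434, 2.6556)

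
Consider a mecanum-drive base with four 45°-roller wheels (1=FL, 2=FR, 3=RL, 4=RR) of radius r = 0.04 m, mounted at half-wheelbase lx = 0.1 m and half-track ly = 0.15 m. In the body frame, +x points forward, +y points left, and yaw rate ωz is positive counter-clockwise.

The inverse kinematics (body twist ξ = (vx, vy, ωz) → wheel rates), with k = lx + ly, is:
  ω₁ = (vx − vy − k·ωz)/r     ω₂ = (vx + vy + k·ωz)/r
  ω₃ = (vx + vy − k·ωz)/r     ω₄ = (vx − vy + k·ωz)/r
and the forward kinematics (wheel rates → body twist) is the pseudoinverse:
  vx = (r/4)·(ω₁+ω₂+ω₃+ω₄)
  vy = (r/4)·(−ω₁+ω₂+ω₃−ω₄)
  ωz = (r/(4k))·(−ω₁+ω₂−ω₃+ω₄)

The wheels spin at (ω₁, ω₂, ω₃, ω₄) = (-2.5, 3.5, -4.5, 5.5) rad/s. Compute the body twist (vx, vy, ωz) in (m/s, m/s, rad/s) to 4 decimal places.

k = lx + ly = 0.1 + 0.15 = 0.2500
ω₁+ω₂+ω₃+ω₄ = 2.0000  →  vx = (0.04/4)·2.0000 = 0.0200
−ω₁+ω₂+ω₃−ω₄ = -4.0000  →  vy = (0.04/4)·-4.0000 = -0.0400
−ω₁+ω₂−ω₃+ω₄ = 16.0000  →  ωz = (0.04/1.0000)·16.0000 = 0.6400

(0.0200, -0.0400, 0.6400)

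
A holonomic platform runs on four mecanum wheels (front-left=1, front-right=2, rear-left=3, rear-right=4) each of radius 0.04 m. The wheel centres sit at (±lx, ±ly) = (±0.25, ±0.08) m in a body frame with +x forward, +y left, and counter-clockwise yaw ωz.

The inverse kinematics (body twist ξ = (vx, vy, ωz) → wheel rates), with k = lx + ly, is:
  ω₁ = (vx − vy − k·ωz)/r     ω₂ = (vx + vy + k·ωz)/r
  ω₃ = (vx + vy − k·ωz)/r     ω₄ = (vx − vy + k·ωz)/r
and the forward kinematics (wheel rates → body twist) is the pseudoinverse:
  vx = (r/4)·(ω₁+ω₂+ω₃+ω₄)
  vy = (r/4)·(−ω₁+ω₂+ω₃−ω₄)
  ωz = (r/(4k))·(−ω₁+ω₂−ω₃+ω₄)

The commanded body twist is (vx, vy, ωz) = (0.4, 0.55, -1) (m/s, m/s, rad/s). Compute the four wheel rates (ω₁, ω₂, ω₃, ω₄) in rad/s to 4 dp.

(4.5000, 15.5000, 32.0000, -12.0000)

k = lx + ly = 0.25 + 0.08 = 0.3300;  k·ωz = 0.3300·-1 = -0.3300
ω₁ (FL) = (vx − vy − k·ωz)/r = 0.1800/0.04 = 4.5000
ω₂ (FR) = (vx + vy + k·ωz)/r = 0.6200/0.04 = 15.5000
ω₃ (RL) = (vx + vy − k·ωz)/r = 1.2800/0.04 = 32.0000
ω₄ (RR) = (vx − vy + k·ωz)/r = -0.4800/0.04 = -12.0000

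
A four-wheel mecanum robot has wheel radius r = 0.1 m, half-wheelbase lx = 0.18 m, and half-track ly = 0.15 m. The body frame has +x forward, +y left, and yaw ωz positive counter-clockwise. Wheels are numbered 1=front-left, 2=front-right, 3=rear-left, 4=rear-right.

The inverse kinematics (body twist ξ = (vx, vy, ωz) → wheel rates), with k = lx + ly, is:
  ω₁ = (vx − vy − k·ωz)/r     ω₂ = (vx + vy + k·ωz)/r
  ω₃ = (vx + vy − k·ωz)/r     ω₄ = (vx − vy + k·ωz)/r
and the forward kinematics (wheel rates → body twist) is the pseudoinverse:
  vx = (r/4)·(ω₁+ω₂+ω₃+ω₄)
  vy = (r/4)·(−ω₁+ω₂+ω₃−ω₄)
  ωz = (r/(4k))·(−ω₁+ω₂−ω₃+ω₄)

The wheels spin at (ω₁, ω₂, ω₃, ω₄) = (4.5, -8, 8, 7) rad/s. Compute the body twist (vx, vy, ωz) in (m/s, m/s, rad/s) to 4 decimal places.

(0.2875, -0.2875, -1.0227)

k = lx + ly = 0.18 + 0.15 = 0.3300
ω₁+ω₂+ω₃+ω₄ = 11.5000  →  vx = (0.1/4)·11.5000 = 0.2875
−ω₁+ω₂+ω₃−ω₄ = -11.5000  →  vy = (0.1/4)·-11.5000 = -0.2875
−ω₁+ω₂−ω₃+ω₄ = -13.5000  →  ωz = (0.1/1.3200)·-13.5000 = -1.0227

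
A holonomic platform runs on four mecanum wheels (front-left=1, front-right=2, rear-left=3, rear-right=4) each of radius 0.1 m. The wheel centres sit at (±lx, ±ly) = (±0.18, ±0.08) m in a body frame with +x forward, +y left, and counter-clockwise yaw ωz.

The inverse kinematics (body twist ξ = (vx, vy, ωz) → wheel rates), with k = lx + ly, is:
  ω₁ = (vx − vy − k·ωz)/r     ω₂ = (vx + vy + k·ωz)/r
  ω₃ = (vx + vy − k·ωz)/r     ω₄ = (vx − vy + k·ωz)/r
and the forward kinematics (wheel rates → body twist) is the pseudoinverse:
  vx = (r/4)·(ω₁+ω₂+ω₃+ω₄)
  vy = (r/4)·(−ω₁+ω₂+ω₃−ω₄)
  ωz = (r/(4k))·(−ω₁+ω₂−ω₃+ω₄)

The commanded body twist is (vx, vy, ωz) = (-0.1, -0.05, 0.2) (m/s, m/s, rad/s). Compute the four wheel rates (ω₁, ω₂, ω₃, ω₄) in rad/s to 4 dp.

(-1.0200, -0.9800, -2.0200, 0.0200)

k = lx + ly = 0.18 + 0.08 = 0.2600;  k·ωz = 0.2600·0.2 = 0.0520
ω₁ (FL) = (vx − vy − k·ωz)/r = -0.1020/0.1 = -1.0200
ω₂ (FR) = (vx + vy + k·ωz)/r = -0.0980/0.1 = -0.9800
ω₃ (RL) = (vx + vy − k·ωz)/r = -0.2020/0.1 = -2.0200
ω₄ (RR) = (vx − vy + k·ωz)/r = 0.0020/0.1 = 0.0200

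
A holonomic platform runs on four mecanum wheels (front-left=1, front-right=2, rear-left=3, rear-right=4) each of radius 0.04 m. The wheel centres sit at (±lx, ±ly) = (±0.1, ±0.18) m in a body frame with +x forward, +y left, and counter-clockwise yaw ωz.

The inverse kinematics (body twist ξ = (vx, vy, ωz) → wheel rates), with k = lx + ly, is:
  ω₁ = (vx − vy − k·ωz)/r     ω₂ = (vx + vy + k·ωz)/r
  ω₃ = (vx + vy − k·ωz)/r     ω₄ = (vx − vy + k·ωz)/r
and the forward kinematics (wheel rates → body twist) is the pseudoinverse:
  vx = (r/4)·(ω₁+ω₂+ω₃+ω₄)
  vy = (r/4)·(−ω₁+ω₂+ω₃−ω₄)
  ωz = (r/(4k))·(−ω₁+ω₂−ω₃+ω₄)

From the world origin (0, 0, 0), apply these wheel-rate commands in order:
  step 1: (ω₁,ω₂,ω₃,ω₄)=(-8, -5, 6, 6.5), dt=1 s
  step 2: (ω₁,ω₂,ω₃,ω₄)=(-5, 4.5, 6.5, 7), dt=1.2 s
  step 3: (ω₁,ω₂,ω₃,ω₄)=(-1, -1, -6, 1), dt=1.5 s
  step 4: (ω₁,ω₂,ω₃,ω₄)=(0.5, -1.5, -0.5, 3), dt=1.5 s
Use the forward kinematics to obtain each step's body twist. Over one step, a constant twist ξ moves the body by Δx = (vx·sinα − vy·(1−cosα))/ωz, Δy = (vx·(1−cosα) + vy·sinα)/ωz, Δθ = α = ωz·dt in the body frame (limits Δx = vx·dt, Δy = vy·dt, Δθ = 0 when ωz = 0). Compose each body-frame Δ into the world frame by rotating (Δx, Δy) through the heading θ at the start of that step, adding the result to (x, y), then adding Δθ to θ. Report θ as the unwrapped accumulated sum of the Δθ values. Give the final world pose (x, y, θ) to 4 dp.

(0.1779, 0.0016, 1.0089)

step 1: ξ=(vx,vy,ωz)=(-0.0050, 0.0250, 0.1250), dt=1.0 → body Δ=(-0.0065, 0.0246, 0.1250) → world pose (-0.0065, 0.0246, 0.1250)
step 2: ξ=(vx,vy,ωz)=(0.1300, 0.0900, 0.3571), dt=1.2 → body Δ=(0.1285, 0.1376, 0.4286) → world pose (0.1038, 0.1772, 0.5536)
step 3: ξ=(vx,vy,ωz)=(-0.0700, -0.0700, 0.2500), dt=1.5 → body Δ=(-0.0831, -0.1220, 0.3750) → world pose (0.0972, 0.0297, 0.9286)
step 4: ξ=(vx,vy,ωz)=(0.0150, -0.0550, 0.0536), dt=1.5 → body Δ=(0.0258, -0.0815, 0.0804) → world pose (0.1779, 0.0016, 1.0089)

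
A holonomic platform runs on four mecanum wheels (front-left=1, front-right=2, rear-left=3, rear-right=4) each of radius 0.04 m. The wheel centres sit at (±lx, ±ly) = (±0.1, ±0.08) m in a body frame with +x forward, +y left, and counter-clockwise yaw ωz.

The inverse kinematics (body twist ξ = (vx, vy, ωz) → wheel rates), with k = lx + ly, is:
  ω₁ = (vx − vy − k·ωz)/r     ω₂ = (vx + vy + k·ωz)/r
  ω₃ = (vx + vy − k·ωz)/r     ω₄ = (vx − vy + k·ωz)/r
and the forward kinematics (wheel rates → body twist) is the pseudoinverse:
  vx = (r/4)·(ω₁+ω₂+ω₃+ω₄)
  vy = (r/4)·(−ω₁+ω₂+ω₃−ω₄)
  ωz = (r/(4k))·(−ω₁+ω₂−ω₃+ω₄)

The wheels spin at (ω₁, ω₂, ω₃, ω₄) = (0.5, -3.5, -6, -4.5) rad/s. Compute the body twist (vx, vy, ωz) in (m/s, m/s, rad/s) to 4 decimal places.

(-0.1350, -0.0550, -0.1389)

k = lx + ly = 0.1 + 0.08 = 0.1800
ω₁+ω₂+ω₃+ω₄ = -13.5000  →  vx = (0.04/4)·-13.5000 = -0.1350
−ω₁+ω₂+ω₃−ω₄ = -5.5000  →  vy = (0.04/4)·-5.5000 = -0.0550
−ω₁+ω₂−ω₃+ω₄ = -2.5000  →  ωz = (0.04/0.7200)·-2.5000 = -0.1389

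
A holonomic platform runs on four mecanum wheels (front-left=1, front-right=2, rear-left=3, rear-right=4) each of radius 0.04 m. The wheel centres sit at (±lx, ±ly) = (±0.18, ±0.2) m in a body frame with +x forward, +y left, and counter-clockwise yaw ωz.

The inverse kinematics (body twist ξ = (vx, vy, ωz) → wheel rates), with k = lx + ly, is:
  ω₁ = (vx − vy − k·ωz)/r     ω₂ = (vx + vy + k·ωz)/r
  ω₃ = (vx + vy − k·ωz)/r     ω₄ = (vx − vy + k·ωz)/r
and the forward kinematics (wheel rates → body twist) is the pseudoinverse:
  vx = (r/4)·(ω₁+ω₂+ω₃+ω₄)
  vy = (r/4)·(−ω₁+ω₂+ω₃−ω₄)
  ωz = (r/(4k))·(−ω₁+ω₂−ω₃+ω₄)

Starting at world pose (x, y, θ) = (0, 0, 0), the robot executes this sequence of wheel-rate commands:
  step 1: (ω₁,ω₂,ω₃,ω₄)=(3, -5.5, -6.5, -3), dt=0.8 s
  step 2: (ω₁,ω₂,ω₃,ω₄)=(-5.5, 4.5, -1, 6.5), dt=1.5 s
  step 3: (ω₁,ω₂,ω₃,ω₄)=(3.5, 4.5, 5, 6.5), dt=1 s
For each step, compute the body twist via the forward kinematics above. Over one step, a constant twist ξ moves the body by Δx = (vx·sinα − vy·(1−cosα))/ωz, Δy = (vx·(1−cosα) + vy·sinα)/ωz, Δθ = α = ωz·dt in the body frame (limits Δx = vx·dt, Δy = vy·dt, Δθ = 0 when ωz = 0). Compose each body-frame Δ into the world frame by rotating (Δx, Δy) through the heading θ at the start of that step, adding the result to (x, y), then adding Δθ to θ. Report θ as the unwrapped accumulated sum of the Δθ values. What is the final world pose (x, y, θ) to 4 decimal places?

step 1: ξ=(vx,vy,ωz)=(-0.1200, -0.1200, -0.1316), dt=0.8 → body Δ=(-0.1009, -0.0908, -0.1053) → world pose (-0.1009, -0.0908, -0.1053)
step 2: ξ=(vx,vy,ωz)=(0.0450, 0.0250, 0.4605), dt=1.5 → body Δ=(0.0498, 0.0570, 0.6908) → world pose (-0.0453, -0.0393, 0.5855)
step 3: ξ=(vx,vy,ωz)=(0.1950, -0.0050, 0.0658), dt=1.0 → body Δ=(0.1950, 0.0014, 0.0658) → world pose (0.1164, 0.0696, 0.6513)

(0.1164, 0.0696, 0.6513)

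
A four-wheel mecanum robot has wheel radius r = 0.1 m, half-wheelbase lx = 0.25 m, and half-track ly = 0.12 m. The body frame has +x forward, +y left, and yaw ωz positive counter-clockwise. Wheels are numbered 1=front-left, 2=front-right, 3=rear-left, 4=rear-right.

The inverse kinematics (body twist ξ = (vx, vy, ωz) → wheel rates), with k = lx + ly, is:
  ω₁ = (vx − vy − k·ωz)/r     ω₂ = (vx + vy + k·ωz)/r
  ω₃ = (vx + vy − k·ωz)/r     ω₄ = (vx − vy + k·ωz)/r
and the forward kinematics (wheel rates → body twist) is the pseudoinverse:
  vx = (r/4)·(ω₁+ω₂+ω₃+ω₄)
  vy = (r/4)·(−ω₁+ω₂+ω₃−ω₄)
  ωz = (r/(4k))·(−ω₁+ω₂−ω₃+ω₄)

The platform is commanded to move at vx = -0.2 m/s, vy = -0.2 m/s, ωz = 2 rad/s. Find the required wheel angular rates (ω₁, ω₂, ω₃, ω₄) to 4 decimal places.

k = lx + ly = 0.25 + 0.12 = 0.3700;  k·ωz = 0.3700·2 = 0.7400
ω₁ (FL) = (vx − vy − k·ωz)/r = -0.7400/0.1 = -7.4000
ω₂ (FR) = (vx + vy + k·ωz)/r = 0.3400/0.1 = 3.4000
ω₃ (RL) = (vx + vy − k·ωz)/r = -1.1400/0.1 = -11.4000
ω₄ (RR) = (vx − vy + k·ωz)/r = 0.7400/0.1 = 7.4000

(-7.4000, 3.4000, -11.4000, 7.4000)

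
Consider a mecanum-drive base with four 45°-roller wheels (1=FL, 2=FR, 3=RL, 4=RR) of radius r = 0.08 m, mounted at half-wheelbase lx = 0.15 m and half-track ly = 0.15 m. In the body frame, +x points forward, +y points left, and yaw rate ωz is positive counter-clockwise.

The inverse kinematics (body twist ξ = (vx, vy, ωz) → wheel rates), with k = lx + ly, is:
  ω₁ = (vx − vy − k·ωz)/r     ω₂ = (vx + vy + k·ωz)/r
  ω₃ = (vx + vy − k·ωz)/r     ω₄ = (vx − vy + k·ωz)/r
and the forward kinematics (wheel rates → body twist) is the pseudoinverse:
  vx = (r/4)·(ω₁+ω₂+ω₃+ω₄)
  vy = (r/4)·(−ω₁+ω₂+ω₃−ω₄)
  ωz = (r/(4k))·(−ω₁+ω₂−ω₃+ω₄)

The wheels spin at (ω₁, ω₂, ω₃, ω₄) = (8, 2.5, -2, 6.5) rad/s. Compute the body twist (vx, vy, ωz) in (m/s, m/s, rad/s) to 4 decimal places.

k = lx + ly = 0.15 + 0.15 = 0.3000
ω₁+ω₂+ω₃+ω₄ = 15.0000  →  vx = (0.08/4)·15.0000 = 0.3000
−ω₁+ω₂+ω₃−ω₄ = -14.0000  →  vy = (0.08/4)·-14.0000 = -0.2800
−ω₁+ω₂−ω₃+ω₄ = 3.0000  →  ωz = (0.08/1.2000)·3.0000 = 0.2000

(0.3000, -0.2800, 0.2000)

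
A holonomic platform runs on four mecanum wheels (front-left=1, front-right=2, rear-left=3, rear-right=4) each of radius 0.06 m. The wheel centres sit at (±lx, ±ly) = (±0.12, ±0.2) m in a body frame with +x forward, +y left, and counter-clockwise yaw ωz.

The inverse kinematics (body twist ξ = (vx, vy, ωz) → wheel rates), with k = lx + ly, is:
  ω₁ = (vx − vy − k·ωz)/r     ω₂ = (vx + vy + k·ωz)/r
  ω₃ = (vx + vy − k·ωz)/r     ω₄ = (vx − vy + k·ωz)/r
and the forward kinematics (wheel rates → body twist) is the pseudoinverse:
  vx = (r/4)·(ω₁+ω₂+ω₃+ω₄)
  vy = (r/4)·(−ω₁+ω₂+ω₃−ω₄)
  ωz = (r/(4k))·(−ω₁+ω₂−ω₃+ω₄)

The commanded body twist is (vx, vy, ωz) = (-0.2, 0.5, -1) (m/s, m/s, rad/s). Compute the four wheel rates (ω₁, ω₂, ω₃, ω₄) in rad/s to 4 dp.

(-6.3333, -0.3333, 10.3333, -17.0000)

k = lx + ly = 0.12 + 0.2 = 0.3200;  k·ωz = 0.3200·-1 = -0.3200
ω₁ (FL) = (vx − vy − k·ωz)/r = -0.3800/0.06 = -6.3333
ω₂ (FR) = (vx + vy + k·ωz)/r = -0.0200/0.06 = -0.3333
ω₃ (RL) = (vx + vy − k·ωz)/r = 0.6200/0.06 = 10.3333
ω₄ (RR) = (vx − vy + k·ωz)/r = -1.0200/0.06 = -17.0000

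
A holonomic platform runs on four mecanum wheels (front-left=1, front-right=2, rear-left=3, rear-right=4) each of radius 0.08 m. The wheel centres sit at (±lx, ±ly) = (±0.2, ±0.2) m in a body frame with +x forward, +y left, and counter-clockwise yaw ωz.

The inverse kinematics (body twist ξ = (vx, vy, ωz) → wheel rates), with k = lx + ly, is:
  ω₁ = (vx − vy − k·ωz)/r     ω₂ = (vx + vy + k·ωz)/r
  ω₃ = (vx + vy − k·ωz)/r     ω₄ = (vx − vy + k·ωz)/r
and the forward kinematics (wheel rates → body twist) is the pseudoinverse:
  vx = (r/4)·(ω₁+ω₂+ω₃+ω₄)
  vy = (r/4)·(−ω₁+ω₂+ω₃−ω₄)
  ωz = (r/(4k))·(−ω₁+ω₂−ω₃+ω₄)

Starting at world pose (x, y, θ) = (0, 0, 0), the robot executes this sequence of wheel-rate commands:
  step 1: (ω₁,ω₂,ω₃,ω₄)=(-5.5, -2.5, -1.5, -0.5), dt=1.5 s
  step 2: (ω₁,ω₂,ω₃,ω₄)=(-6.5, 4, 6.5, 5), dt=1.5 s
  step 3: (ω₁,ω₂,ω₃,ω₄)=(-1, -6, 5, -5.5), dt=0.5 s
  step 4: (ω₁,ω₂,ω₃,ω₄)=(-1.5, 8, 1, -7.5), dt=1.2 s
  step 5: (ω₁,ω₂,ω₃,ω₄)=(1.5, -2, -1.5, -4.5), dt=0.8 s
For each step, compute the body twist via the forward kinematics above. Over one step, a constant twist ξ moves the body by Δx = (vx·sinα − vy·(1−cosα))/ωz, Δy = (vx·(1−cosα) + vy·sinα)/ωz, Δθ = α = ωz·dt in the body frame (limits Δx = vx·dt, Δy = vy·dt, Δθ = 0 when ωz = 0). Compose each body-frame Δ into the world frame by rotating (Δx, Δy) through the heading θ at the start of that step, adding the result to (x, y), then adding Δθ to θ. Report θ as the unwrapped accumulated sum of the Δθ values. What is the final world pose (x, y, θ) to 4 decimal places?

(-0.7295, 0.7362, 0.3875)

step 1: ξ=(vx,vy,ωz)=(-0.2000, 0.0400, 0.2000), dt=1.5 → body Δ=(-0.3045, 0.0144, 0.3000) → world pose (-0.3045, 0.0144, 0.3000)
step 2: ξ=(vx,vy,ωz)=(0.1800, 0.2400, 0.4500), dt=1.5 → body Δ=(0.1330, 0.4210, 0.6750) → world pose (-0.3018, 0.4559, 0.9750)
step 3: ξ=(vx,vy,ωz)=(-0.1500, 0.1100, -0.7750), dt=0.5 → body Δ=(-0.0626, 0.0680, -0.3875) → world pose (-0.3932, 0.4423, 0.5875)
step 4: ξ=(vx,vy,ωz)=(0.0000, 0.3600, 0.0500), dt=1.2 → body Δ=(-0.0130, 0.4317, 0.0600) → world pose (-0.6433, 0.7944, 0.6475)
step 5: ξ=(vx,vy,ωz)=(-0.1300, -0.0100, -0.3250), dt=0.8 → body Δ=(-0.1039, 0.0055, -0.2600) → world pose (-0.7295, 0.7362, 0.3875)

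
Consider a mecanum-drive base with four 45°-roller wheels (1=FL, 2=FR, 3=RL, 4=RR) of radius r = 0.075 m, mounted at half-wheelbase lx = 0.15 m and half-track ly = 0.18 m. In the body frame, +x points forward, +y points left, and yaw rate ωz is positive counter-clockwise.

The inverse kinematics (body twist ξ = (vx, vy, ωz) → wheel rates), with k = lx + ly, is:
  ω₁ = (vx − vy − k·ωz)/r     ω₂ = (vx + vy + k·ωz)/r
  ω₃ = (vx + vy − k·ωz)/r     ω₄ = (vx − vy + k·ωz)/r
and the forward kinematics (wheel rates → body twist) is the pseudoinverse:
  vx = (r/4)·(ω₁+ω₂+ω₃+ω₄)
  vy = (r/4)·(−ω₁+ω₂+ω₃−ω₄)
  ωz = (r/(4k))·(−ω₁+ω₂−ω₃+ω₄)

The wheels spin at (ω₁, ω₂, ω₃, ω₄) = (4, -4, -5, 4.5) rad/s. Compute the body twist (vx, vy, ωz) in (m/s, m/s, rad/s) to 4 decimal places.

(-0.0094, -0.3281, 0.0852)

k = lx + ly = 0.15 + 0.18 = 0.3300
ω₁+ω₂+ω₃+ω₄ = -0.5000  →  vx = (0.075/4)·-0.5000 = -0.0094
−ω₁+ω₂+ω₃−ω₄ = -17.5000  →  vy = (0.075/4)·-17.5000 = -0.3281
−ω₁+ω₂−ω₃+ω₄ = 1.5000  →  ωz = (0.075/1.3200)·1.5000 = 0.0852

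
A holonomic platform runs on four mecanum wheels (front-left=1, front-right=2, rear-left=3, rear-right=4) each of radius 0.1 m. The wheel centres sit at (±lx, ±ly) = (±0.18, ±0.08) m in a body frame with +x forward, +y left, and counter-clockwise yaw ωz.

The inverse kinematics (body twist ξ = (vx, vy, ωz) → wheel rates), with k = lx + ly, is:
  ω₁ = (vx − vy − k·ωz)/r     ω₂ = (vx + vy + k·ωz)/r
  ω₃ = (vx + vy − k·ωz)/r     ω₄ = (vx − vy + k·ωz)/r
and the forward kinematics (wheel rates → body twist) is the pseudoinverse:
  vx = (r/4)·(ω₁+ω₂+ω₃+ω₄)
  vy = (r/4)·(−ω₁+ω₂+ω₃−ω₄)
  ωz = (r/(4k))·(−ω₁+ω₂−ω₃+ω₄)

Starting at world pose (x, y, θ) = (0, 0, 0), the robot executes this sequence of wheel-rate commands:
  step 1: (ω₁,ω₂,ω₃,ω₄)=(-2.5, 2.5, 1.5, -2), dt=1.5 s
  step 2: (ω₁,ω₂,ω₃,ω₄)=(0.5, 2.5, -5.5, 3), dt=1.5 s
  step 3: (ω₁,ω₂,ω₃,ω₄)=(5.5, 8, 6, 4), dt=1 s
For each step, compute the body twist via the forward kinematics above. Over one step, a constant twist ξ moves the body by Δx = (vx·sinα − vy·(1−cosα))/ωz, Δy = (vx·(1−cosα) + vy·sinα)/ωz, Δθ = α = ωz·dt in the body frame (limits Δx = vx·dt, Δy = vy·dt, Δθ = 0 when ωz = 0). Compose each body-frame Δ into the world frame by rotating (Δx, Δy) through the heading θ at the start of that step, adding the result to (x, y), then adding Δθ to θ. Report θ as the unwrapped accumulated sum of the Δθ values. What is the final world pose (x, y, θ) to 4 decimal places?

step 1: ξ=(vx,vy,ωz)=(-0.0125, 0.2125, 0.1442), dt=1.5 → body Δ=(-0.0529, 0.3142, 0.2163) → world pose (-0.0529, 0.3142, 0.2163)
step 2: ξ=(vx,vy,ωz)=(0.0125, -0.1625, 1.0096), dt=1.5 → body Δ=(0.1642, -0.1490, 1.5144) → world pose (0.1395, 0.2040, 1.7308)
step 3: ξ=(vx,vy,ωz)=(0.5875, 0.1125, 0.0481), dt=1.0 → body Δ=(0.5846, 0.1266, 0.0481) → world pose (-0.0786, 0.7609, 1.7788)

(-0.0786, 0.7609, 1.7788)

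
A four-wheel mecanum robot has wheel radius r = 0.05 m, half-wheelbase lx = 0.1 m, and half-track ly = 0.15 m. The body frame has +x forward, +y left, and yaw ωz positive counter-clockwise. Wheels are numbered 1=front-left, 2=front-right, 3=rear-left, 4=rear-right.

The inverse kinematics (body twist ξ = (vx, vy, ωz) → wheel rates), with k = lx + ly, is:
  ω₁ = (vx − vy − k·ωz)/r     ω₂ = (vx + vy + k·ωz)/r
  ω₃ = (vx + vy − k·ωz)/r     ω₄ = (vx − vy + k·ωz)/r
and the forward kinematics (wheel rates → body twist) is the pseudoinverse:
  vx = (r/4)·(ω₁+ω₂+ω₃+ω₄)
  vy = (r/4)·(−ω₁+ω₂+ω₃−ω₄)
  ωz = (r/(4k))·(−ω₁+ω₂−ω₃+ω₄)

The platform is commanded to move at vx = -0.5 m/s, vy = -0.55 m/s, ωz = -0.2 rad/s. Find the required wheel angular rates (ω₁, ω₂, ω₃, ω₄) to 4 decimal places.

(2.0000, -22.0000, -20.0000, 0.0000)

k = lx + ly = 0.1 + 0.15 = 0.2500;  k·ωz = 0.2500·-0.2 = -0.0500
ω₁ (FL) = (vx − vy − k·ωz)/r = 0.1000/0.05 = 2.0000
ω₂ (FR) = (vx + vy + k·ωz)/r = -1.1000/0.05 = -22.0000
ω₃ (RL) = (vx + vy − k·ωz)/r = -1.0000/0.05 = -20.0000
ω₄ (RR) = (vx − vy + k·ωz)/r = 0.0000/0.05 = 0.0000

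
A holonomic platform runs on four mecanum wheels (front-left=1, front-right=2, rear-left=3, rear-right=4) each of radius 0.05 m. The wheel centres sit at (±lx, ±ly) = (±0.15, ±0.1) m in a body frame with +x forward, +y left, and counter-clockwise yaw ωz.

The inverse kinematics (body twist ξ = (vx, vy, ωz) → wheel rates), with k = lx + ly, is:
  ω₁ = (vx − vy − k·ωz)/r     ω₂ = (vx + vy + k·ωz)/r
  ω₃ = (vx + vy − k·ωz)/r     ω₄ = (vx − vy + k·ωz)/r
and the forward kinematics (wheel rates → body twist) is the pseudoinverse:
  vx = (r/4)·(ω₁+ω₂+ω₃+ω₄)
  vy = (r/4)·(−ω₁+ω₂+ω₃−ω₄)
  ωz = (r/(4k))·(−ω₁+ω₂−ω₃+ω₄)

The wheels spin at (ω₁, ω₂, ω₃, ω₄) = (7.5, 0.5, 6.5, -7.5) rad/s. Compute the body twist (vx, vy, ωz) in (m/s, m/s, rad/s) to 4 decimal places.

(0.0875, 0.0875, -1.0500)

k = lx + ly = 0.15 + 0.1 = 0.2500
ω₁+ω₂+ω₃+ω₄ = 7.0000  →  vx = (0.05/4)·7.0000 = 0.0875
−ω₁+ω₂+ω₃−ω₄ = 7.0000  →  vy = (0.05/4)·7.0000 = 0.0875
−ω₁+ω₂−ω₃+ω₄ = -21.0000  →  ωz = (0.05/1.0000)·-21.0000 = -1.0500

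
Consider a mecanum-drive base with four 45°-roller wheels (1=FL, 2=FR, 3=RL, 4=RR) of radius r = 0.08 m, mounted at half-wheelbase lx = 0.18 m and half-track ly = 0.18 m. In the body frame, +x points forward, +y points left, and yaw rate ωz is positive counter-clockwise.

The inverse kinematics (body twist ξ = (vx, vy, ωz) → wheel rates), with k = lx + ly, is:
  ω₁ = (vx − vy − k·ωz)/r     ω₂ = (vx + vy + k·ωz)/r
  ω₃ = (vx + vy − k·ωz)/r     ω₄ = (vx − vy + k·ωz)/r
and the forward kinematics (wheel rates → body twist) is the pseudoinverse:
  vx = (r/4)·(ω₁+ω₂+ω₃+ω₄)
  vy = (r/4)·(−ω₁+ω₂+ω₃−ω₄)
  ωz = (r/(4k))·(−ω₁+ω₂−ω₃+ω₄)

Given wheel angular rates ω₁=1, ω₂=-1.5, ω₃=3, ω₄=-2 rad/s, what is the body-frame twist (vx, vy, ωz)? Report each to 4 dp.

(0.0100, 0.0500, -0.4167)

k = lx + ly = 0.18 + 0.18 = 0.3600
ω₁+ω₂+ω₃+ω₄ = 0.5000  →  vx = (0.08/4)·0.5000 = 0.0100
−ω₁+ω₂+ω₃−ω₄ = 2.5000  →  vy = (0.08/4)·2.5000 = 0.0500
−ω₁+ω₂−ω₃+ω₄ = -7.5000  →  ωz = (0.08/1.4400)·-7.5000 = -0.4167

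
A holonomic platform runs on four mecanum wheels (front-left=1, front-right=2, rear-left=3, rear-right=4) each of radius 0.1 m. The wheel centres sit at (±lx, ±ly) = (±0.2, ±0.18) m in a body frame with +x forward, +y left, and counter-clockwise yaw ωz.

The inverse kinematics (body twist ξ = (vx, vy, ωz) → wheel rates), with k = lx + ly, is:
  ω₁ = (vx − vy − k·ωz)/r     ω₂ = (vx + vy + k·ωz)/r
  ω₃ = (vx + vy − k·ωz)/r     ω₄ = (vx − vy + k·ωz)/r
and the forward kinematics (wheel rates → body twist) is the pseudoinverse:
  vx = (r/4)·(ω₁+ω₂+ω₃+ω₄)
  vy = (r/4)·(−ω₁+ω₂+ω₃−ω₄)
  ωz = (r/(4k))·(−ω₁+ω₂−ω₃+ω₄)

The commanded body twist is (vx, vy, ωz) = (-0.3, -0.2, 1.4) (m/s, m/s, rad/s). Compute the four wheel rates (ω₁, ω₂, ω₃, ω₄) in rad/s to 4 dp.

(-6.3200, 0.3200, -10.3200, 4.3200)

k = lx + ly = 0.2 + 0.18 = 0.3800;  k·ωz = 0.3800·1.4 = 0.5320
ω₁ (FL) = (vx − vy − k·ωz)/r = -0.6320/0.1 = -6.3200
ω₂ (FR) = (vx + vy + k·ωz)/r = 0.0320/0.1 = 0.3200
ω₃ (RL) = (vx + vy − k·ωz)/r = -1.0320/0.1 = -10.3200
ω₄ (RR) = (vx − vy + k·ωz)/r = 0.4320/0.1 = 4.3200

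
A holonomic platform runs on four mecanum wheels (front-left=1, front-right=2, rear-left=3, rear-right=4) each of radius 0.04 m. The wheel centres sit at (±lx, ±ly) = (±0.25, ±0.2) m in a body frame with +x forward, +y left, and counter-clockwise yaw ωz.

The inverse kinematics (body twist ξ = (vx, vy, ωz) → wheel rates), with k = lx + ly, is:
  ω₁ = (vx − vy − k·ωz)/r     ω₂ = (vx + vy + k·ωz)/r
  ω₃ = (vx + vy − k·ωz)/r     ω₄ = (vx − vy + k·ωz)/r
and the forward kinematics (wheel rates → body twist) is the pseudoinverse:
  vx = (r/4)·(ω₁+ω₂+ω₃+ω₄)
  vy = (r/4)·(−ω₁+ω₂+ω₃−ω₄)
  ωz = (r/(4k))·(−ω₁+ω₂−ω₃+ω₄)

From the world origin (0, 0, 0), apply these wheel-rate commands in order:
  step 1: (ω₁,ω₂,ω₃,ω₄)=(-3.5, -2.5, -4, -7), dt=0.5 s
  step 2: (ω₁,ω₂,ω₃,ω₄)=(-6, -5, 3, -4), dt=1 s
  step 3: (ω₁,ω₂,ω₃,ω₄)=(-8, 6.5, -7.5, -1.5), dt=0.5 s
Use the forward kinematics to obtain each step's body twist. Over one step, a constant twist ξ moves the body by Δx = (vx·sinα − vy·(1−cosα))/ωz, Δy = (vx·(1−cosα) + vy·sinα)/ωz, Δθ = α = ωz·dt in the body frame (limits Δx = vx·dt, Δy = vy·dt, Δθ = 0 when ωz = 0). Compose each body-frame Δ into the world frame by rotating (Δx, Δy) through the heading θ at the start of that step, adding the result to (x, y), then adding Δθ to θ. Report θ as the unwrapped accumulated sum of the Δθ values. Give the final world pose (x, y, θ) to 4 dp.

(-0.2477, 0.1558, 0.0722)

step 1: ξ=(vx,vy,ωz)=(-0.1700, 0.0400, -0.0444), dt=0.5 → body Δ=(-0.0848, 0.0209, -0.0222) → world pose (-0.0848, 0.0209, -0.0222)
step 2: ξ=(vx,vy,ωz)=(-0.1200, 0.0800, -0.1333), dt=1.0 → body Δ=(-0.1143, 0.0878, -0.1333) → world pose (-0.1971, 0.1112, -0.1556)
step 3: ξ=(vx,vy,ωz)=(-0.1050, 0.0850, 0.4556), dt=0.5 → body Δ=(-0.0569, 0.0362, 0.2278) → world pose (-0.2477, 0.1558, 0.0722)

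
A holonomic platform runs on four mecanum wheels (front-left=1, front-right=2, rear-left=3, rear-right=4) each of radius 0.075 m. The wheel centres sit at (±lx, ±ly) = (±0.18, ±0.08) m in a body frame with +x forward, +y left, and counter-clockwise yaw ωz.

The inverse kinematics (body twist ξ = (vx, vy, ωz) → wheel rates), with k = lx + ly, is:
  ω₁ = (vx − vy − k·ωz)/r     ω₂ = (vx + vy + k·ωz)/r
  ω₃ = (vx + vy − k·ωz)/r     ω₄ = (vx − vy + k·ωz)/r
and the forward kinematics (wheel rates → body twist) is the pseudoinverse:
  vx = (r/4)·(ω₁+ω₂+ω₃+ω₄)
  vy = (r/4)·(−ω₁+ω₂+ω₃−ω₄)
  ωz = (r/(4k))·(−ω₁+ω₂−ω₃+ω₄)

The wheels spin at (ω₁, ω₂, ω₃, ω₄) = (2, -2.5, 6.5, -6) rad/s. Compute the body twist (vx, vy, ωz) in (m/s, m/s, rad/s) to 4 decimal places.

k = lx + ly = 0.18 + 0.08 = 0.2600
ω₁+ω₂+ω₃+ω₄ = 0.0000  →  vx = (0.075/4)·0.0000 = 0.0000
−ω₁+ω₂+ω₃−ω₄ = 8.0000  →  vy = (0.075/4)·8.0000 = 0.1500
−ω₁+ω₂−ω₃+ω₄ = -17.0000  →  ωz = (0.075/1.0400)·-17.0000 = -1.2260

(0.0000, 0.1500, -1.2260)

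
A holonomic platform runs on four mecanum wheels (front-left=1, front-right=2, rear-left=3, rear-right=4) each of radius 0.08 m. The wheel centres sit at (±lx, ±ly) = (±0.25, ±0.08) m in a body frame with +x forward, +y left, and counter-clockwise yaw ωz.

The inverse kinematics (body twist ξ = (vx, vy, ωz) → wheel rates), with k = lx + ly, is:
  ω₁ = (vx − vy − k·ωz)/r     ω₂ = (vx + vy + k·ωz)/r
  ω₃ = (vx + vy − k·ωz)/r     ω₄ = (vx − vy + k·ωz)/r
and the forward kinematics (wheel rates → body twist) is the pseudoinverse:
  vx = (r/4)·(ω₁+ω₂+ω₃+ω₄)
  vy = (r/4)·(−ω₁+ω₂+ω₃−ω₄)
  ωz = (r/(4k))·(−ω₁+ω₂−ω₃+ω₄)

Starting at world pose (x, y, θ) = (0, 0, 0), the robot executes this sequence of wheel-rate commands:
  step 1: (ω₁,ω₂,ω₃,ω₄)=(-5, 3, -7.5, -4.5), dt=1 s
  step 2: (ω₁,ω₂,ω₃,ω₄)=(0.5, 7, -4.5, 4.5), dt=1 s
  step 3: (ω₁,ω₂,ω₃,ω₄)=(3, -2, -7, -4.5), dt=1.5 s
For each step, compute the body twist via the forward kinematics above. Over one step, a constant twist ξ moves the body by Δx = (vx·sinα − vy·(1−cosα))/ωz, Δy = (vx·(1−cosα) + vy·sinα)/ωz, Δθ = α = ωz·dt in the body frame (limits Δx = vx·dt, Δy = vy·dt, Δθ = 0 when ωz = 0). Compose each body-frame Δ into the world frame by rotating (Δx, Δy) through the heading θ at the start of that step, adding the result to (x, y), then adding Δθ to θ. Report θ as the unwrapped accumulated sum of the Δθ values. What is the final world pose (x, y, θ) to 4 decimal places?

(0.0119, -0.2173, 1.3788)

step 1: ξ=(vx,vy,ωz)=(-0.2800, 0.1000, 0.6667), dt=1.0 → body Δ=(-0.2918, 0.0028, 0.6667) → world pose (-0.2918, 0.0028, 0.6667)
step 2: ξ=(vx,vy,ωz)=(0.1500, -0.0500, 0.9394), dt=1.0 → body Δ=(0.1507, 0.0225, 0.9394) → world pose (-0.1873, 0.1137, 1.6061)
step 3: ξ=(vx,vy,ωz)=(-0.2100, -0.1500, -0.1515), dt=1.5 → body Δ=(-0.3378, -0.1874, -0.2273) → world pose (0.0119, -0.2173, 1.3788)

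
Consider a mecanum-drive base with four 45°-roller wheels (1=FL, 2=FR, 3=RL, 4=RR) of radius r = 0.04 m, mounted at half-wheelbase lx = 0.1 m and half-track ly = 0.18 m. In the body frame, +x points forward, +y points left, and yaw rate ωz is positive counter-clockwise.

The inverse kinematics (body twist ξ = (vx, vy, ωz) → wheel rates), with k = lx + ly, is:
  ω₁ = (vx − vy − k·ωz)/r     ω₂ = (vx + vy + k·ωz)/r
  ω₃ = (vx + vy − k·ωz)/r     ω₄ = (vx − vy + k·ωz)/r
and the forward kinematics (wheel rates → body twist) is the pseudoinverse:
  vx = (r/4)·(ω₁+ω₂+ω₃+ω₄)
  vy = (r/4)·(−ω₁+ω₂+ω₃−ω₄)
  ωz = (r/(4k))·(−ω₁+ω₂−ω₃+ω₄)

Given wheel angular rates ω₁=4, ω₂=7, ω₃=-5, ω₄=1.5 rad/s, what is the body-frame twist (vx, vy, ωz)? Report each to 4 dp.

(0.0750, -0.0350, 0.3393)

k = lx + ly = 0.1 + 0.18 = 0.2800
ω₁+ω₂+ω₃+ω₄ = 7.5000  →  vx = (0.04/4)·7.5000 = 0.0750
−ω₁+ω₂+ω₃−ω₄ = -3.5000  →  vy = (0.04/4)·-3.5000 = -0.0350
−ω₁+ω₂−ω₃+ω₄ = 9.5000  →  ωz = (0.04/1.1200)·9.5000 = 0.3393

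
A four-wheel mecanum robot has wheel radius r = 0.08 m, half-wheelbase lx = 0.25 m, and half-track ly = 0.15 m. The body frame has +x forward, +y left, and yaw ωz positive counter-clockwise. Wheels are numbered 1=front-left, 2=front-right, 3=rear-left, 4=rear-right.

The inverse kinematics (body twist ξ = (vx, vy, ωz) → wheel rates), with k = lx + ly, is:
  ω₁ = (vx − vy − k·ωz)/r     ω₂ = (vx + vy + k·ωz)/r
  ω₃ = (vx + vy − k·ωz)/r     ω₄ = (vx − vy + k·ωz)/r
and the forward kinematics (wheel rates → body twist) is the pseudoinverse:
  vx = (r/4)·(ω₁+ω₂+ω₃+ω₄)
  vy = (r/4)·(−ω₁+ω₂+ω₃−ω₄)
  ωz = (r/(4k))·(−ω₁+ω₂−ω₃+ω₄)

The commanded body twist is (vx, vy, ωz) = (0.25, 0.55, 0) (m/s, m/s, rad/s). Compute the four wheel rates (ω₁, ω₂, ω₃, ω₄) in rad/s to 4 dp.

k = lx + ly = 0.25 + 0.15 = 0.4000;  k·ωz = 0.4000·0 = 0.0000
ω₁ (FL) = (vx − vy − k·ωz)/r = -0.3000/0.08 = -3.7500
ω₂ (FR) = (vx + vy + k·ωz)/r = 0.8000/0.08 = 10.0000
ω₃ (RL) = (vx + vy − k·ωz)/r = 0.8000/0.08 = 10.0000
ω₄ (RR) = (vx − vy + k·ωz)/r = -0.3000/0.08 = -3.7500

(-3.7500, 10.0000, 10.0000, -3.7500)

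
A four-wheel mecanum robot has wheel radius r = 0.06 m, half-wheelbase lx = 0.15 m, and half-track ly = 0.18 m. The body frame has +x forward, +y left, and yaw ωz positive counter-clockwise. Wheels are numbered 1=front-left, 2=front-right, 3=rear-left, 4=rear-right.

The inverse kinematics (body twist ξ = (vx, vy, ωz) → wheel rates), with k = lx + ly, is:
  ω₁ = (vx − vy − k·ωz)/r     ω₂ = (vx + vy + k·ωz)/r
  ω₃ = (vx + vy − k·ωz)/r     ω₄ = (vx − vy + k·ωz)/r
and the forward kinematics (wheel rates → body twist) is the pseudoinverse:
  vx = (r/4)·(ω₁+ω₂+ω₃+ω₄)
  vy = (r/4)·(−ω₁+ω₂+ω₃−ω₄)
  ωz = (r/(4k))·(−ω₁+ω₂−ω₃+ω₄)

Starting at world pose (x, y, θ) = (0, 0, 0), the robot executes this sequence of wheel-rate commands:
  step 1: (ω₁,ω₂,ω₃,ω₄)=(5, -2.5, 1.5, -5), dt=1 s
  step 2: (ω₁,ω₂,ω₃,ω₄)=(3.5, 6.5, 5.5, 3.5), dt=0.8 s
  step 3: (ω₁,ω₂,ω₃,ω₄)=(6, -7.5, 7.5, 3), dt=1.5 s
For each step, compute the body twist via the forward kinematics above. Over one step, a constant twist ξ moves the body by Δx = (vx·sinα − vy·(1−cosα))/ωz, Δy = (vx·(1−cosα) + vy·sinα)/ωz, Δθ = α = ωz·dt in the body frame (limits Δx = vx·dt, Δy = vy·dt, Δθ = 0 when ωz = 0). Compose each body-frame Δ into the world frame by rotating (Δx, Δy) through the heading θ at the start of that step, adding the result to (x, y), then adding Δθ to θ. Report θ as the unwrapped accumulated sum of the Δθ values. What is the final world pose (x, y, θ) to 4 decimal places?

(0.0903, -0.3371, -1.8273)

step 1: ξ=(vx,vy,ωz)=(-0.0150, -0.0150, -0.6364), dt=1.0 → body Δ=(-0.0186, -0.0094, -0.6364) → world pose (-0.0186, -0.0094, -0.6364)
step 2: ξ=(vx,vy,ωz)=(0.2850, 0.0750, 0.0455), dt=0.8 → body Δ=(0.2269, 0.0641, 0.0364) → world pose (0.2019, -0.0926, -0.6000)
step 3: ξ=(vx,vy,ωz)=(0.1350, -0.1350, -0.8182), dt=1.5 → body Δ=(0.0459, -0.2648, -1.2273) → world pose (0.0903, -0.3371, -1.8273)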